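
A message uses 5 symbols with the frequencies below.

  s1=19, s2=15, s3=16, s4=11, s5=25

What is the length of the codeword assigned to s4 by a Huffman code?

Repeatedly merge the two smallest:
s4(11) + s2(15) → 26
s3(16) + s1(19) → 35
s5(25) + 26 → 51
35 + 51 → 86
The subtree containing s4 is merged 3 times, so code length = 3.

3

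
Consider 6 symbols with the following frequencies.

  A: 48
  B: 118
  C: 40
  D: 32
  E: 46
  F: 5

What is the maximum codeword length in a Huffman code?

4

Merge the two lowest-weight nodes at each step:
combine F(5), D(32) → 37
combine 37, C(40) → 77
combine E(46), A(48) → 94
combine 77, 94 → 171
combine B(118), 171 → 289
The first pair merged (F, D) ends up deepest, at depth 4.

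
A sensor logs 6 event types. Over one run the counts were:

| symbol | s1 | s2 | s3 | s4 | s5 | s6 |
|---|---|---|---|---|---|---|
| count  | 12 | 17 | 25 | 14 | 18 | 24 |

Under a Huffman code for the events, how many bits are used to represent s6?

2

Repeatedly merge the two smallest:
merge s1(12) and s4(14): 26
merge s2(17) and s5(18): 35
merge s6(24) and s3(25): 49
merge 26 and 35: 61
merge 49 and 61: 110
The subtree containing s6 is merged 2 times, so code length = 2.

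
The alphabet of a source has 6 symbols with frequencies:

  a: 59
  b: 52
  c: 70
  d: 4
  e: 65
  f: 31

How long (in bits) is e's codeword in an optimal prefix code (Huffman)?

2

Huffman merges, smallest pair first:
merge d(4) and f(31): 35
merge 35 and b(52): 87
merge a(59) and e(65): 124
merge c(70) and 87: 157
merge 124 and 157: 281
e sits 2 levels below the root, so its codeword is 2 bits.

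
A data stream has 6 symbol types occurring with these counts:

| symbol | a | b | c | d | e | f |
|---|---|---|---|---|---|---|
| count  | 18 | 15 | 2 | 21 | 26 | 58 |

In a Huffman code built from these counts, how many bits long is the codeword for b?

4

Repeatedly merge the two smallest:
combine c(2), b(15) → 17
combine 17, a(18) → 35
combine d(21), e(26) → 47
combine 35, 47 → 82
combine f(58), 82 → 140
b sits 4 levels below the root, so its codeword is 4 bits.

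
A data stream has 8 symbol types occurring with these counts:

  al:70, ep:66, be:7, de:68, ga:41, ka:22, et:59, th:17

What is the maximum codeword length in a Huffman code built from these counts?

Merge the two lowest-weight nodes at each step:
be(7) + th(17) → 24
ka(22) + 24 → 46
ga(41) + 46 → 87
et(59) + ep(66) → 125
de(68) + al(70) → 138
87 + 125 → 212
138 + 212 → 350
The first pair merged (be, th) ends up deepest, at depth 5.

5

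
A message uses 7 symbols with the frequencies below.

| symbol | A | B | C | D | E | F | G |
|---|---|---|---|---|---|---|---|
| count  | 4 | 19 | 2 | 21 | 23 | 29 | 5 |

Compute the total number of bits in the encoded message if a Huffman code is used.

253

Build the Huffman tree bottom-up:
C(2) + A(4) → 6
G(5) + 6 → 11
11 + B(19) → 30
D(21) + E(23) → 44
F(29) + 30 → 59
44 + 59 → 103
Total encoded bits = sum of merged weights = 6 + 11 + 30 + 44 + 59 + 103 = 253.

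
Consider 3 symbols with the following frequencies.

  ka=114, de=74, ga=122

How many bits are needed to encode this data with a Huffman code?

498

Greedily combine the two least-frequent nodes:
merge de(74) and ka(114): 188
merge ga(122) and 188: 310
The encoded length is the sum of every internal node's weight: 188 + 310 = 498 bits.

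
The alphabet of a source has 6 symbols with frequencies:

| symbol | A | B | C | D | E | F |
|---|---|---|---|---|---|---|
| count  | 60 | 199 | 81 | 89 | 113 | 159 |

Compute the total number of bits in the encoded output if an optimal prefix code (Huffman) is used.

1745

Build the Huffman tree bottom-up:
A(60) + C(81) → 141
D(89) + E(113) → 202
141 + F(159) → 300
B(199) + 202 → 401
300 + 401 → 701
Total encoded bits = sum of merged weights = 141 + 202 + 300 + 401 + 701 = 1745.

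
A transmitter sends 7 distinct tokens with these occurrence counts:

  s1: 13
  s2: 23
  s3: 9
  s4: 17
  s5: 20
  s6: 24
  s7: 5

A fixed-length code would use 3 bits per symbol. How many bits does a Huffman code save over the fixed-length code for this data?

Fixed-length: 3 bits × 111 symbols = 333 bits.
Huffman merges:
combine s7(5), s3(9) → 14
combine s1(13), 14 → 27
combine s4(17), s5(20) → 37
combine s2(23), s6(24) → 47
combine 27, 37 → 64
combine 47, 64 → 111
Huffman total = 14 + 27 + 37 + 47 + 64 + 111 = 300 bits.
Saving = 333 − 300 = 33 bits.

33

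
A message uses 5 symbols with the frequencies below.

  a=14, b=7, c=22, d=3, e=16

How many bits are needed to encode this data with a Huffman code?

Build the Huffman tree bottom-up:
d(3) + b(7) → 10
10 + a(14) → 24
e(16) + c(22) → 38
24 + 38 → 62
Total encoded bits = sum of merged weights = 10 + 24 + 38 + 62 = 134.

134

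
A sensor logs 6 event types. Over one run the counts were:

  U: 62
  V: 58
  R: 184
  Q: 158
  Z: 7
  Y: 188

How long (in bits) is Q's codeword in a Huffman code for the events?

Repeatedly merge the two smallest:
combine Z(7), V(58) → 65
combine U(62), 65 → 127
combine 127, Q(158) → 285
combine R(184), Y(188) → 372
combine 285, 372 → 657
Q's leaf is at depth 2, giving a 2-bit codeword.

2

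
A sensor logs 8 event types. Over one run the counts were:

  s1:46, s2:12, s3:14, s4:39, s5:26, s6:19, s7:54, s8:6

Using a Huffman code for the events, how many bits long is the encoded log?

Merge the two smallest weights repeatedly:
s8(6) + s2(12) → 18
s3(14) + 18 → 32
s6(19) + s5(26) → 45
32 + s4(39) → 71
45 + s1(46) → 91
s7(54) + 71 → 125
91 + 125 → 216
The encoded length is the sum of every internal node's weight: 18 + 32 + 45 + 71 + 91 + 125 + 216 = 598 bits.

598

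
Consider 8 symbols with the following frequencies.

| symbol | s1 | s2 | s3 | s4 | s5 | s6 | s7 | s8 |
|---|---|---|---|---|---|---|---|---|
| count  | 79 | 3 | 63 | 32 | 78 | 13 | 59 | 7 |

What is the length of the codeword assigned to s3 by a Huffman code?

Repeatedly merge the two smallest:
merge s2(3) and s8(7): 10
merge 10 and s6(13): 23
merge 23 and s4(32): 55
merge 55 and s7(59): 114
merge s3(63) and s5(78): 141
merge s1(79) and 114: 193
merge 141 and 193: 334
s3's leaf is at depth 2, giving a 2-bit codeword.

2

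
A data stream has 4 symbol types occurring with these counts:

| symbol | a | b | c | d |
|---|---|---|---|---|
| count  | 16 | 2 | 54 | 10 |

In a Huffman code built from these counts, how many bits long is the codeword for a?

2

Repeatedly merge the two smallest:
combine b(2), d(10) → 12
combine 12, a(16) → 28
combine 28, c(54) → 82
a's leaf is at depth 2, giving a 2-bit codeword.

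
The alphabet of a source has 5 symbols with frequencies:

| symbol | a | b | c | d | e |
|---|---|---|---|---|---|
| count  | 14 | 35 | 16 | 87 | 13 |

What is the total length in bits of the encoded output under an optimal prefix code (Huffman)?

313

Build the Huffman tree bottom-up:
e(13) + a(14) → 27
c(16) + 27 → 43
b(35) + 43 → 78
78 + d(87) → 165
Each symbol's bit-cost is frequency × depth; summing gives 313 bits (equivalently 27 + 43 + 78 + 165).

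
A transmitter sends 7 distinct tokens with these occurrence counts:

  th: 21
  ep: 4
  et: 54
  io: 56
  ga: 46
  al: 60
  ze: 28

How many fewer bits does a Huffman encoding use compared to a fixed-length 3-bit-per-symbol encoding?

Fixed-length: 3 bits × 269 symbols = 807 bits.
Huffman merges:
ep(4) + th(21) → 25
25 + ze(28) → 53
ga(46) + 53 → 99
et(54) + io(56) → 110
al(60) + 99 → 159
110 + 159 → 269
Huffman total = 25 + 53 + 99 + 110 + 159 + 269 = 715 bits.
Saving = 807 − 715 = 92 bits.

92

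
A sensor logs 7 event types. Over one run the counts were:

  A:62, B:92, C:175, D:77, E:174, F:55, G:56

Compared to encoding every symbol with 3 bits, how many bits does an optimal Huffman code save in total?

Fixed-length: 3 bits × 691 symbols = 2073 bits.
Huffman merges:
combine F(55), G(56) → 111
combine A(62), D(77) → 139
combine B(92), 111 → 203
combine 139, E(174) → 313
combine C(175), 203 → 378
combine 313, 378 → 691
Huffman total = 111 + 139 + 203 + 313 + 378 + 691 = 1835 bits.
Saving = 2073 − 1835 = 238 bits.

238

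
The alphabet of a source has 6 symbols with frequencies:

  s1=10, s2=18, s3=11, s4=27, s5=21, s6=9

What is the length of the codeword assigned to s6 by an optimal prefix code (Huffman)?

3

Build the tree from the bottom:
combine s6(9), s1(10) → 19
combine s3(11), s2(18) → 29
combine 19, s5(21) → 40
combine s4(27), 29 → 56
combine 40, 56 → 96
s6 sits 3 levels below the root, so its codeword is 3 bits.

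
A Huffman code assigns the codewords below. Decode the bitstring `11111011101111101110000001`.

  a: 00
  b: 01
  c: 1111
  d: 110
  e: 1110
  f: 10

Read left to right; each codeword is recognised as soon as it completes (prefix code):
  1111→c | 10→f | 1110→e | 1111→c | 10→f | 1110→e | 00→a | 00→a | 01→b
Decoded message: cfecfeaab

cfecfeaab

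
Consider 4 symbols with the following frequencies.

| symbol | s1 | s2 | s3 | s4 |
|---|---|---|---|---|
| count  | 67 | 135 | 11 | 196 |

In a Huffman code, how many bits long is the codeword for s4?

1

Huffman merges, smallest pair first:
combine s3(11), s1(67) → 78
combine 78, s2(135) → 213
combine s4(196), 213 → 409
s4 is merged only at the final step, so code length = 1.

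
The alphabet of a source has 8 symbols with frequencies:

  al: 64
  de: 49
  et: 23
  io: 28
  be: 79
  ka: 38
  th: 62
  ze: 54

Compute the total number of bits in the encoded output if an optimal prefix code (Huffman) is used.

Greedily combine the two least-frequent nodes:
et(23) + io(28) → 51
ka(38) + de(49) → 87
51 + ze(54) → 105
th(62) + al(64) → 126
be(79) + 87 → 166
105 + 126 → 231
166 + 231 → 397
The encoded length is the sum of every internal node's weight: 51 + 87 + 105 + 126 + 166 + 231 + 397 = 1163 bits.

1163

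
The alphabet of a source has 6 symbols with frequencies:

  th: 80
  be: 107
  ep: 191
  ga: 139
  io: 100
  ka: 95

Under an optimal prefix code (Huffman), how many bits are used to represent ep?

Huffman merges, smallest pair first:
merge th(80) and ka(95): 175
merge io(100) and be(107): 207
merge ga(139) and 175: 314
merge ep(191) and 207: 398
merge 314 and 398: 712
The subtree containing ep is merged 2 times, so code length = 2.

2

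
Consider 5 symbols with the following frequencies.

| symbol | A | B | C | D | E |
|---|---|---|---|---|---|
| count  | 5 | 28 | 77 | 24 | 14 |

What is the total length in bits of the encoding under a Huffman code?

Build the Huffman tree bottom-up:
merge A(5) and E(14): 19
merge 19 and D(24): 43
merge B(28) and 43: 71
merge 71 and C(77): 148
The encoded length is the sum of every internal node's weight: 19 + 43 + 71 + 148 = 281 bits.

281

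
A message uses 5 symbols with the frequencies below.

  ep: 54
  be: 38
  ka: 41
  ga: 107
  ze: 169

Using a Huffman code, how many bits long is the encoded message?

Build the Huffman tree bottom-up:
merge be(38) and ka(41): 79
merge ep(54) and 79: 133
merge ga(107) and 133: 240
merge ze(169) and 240: 409
Each symbol's bit-cost is frequency × depth; summing gives 861 bits (equivalently 79 + 133 + 240 + 409).

861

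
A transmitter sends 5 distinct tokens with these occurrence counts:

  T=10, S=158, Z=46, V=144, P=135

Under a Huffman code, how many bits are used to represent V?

Huffman merges, smallest pair first:
T(10) + Z(46) → 56
56 + P(135) → 191
V(144) + S(158) → 302
191 + 302 → 493
The subtree containing V is merged 2 times, so code length = 2.

2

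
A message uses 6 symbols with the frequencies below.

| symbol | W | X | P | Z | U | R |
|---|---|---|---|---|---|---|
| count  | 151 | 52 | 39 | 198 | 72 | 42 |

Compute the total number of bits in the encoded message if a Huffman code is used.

1313

Greedily combine the two least-frequent nodes:
P(39) + R(42) → 81
X(52) + U(72) → 124
81 + 124 → 205
W(151) + Z(198) → 349
205 + 349 → 554
Total encoded bits = sum of merged weights = 81 + 124 + 205 + 349 + 554 = 1313.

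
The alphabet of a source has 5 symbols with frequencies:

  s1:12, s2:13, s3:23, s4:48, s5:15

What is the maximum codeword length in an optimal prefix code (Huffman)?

Merge the two lowest-weight nodes at each step:
s1(12) + s2(13) → 25
s5(15) + s3(23) → 38
25 + 38 → 63
s4(48) + 63 → 111
The first pair merged (s1, s2) ends up deepest, at depth 3.

3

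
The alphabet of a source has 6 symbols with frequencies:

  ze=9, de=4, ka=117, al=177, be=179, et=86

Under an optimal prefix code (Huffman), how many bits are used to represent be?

2

Huffman merges, smallest pair first:
combine de(4), ze(9) → 13
combine 13, et(86) → 99
combine 99, ka(117) → 216
combine al(177), be(179) → 356
combine 216, 356 → 572
The subtree containing be is merged 2 times, so code length = 2.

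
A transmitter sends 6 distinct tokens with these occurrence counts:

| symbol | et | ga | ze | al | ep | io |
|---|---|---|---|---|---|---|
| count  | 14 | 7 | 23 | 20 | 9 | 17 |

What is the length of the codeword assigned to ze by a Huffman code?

Build the tree from the bottom:
ga(7) + ep(9) → 16
et(14) + 16 → 30
io(17) + al(20) → 37
ze(23) + 30 → 53
37 + 53 → 90
The subtree containing ze is merged 2 times, so code length = 2.

2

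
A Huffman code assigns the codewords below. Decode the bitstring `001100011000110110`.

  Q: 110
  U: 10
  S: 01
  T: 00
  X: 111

Read left to right; each codeword is recognised as soon as it completes (prefix code):
  00→T | 110→Q | 00→T | 110→Q | 00→T | 110→Q | 110→Q
Decoded message: TQTQTQQ

TQTQTQQ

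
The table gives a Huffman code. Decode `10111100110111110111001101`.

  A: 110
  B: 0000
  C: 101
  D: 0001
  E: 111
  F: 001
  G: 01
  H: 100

Read left to right; each codeword is recognised as soon as it completes (prefix code):
  101→C | 111→E | 001→F | 101→C | 111→E | 101→C | 110→A | 01→G | 101→C
Decoded message: CEFCECAGC

CEFCECAGC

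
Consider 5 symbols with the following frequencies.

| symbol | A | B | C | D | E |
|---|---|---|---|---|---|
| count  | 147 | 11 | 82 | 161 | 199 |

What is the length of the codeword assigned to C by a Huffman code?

3

Repeatedly merge the two smallest:
combine B(11), C(82) → 93
combine 93, A(147) → 240
combine D(161), E(199) → 360
combine 240, 360 → 600
C sits 3 levels below the root, so its codeword is 3 bits.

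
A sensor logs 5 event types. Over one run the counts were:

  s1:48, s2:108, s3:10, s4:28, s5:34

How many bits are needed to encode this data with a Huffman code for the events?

Build the Huffman tree bottom-up:
s3(10) + s4(28) → 38
s5(34) + 38 → 72
s1(48) + 72 → 120
s2(108) + 120 → 228
The encoded length is the sum of every internal node's weight: 38 + 72 + 120 + 228 = 458 bits.

458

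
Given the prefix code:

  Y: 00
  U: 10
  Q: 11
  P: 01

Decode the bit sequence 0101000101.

Read left to right; each codeword is recognised as soon as it completes (prefix code):
  01→P | 01→P | 00→Y | 01→P | 01→P
Decoded message: PPYPP

PPYPP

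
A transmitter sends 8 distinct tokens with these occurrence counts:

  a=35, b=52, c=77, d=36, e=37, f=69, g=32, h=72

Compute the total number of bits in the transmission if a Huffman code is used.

1220

Greedily combine the two least-frequent nodes:
combine g(32), a(35) → 67
combine d(36), e(37) → 73
combine b(52), 67 → 119
combine f(69), h(72) → 141
combine 73, c(77) → 150
combine 119, 141 → 260
combine 150, 260 → 410
Total encoded bits = sum of merged weights = 67 + 73 + 119 + 141 + 150 + 260 + 410 = 1220.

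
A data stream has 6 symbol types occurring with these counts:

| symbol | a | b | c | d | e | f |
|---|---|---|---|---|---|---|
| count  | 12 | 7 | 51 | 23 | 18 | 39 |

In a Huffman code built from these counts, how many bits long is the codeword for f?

Huffman merges, smallest pair first:
merge b(7) and a(12): 19
merge e(18) and 19: 37
merge d(23) and 37: 60
merge f(39) and c(51): 90
merge 60 and 90: 150
f's leaf is at depth 2, giving a 2-bit codeword.

2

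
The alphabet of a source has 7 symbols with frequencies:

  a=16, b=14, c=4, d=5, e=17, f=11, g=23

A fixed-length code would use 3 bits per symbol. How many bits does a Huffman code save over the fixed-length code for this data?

Fixed-length: 3 bits × 90 symbols = 270 bits.
Huffman merges:
c(4) + d(5) → 9
9 + f(11) → 20
b(14) + a(16) → 30
e(17) + 20 → 37
g(23) + 30 → 53
37 + 53 → 90
Huffman total = 9 + 20 + 30 + 37 + 53 + 90 = 239 bits.
Saving = 270 − 239 = 31 bits.

31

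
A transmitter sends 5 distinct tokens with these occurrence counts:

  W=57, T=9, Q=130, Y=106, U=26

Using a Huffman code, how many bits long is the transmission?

Greedily combine the two least-frequent nodes:
combine T(9), U(26) → 35
combine 35, W(57) → 92
combine 92, Y(106) → 198
combine Q(130), 198 → 328
Each symbol's bit-cost is frequency × depth; summing gives 653 bits (equivalently 35 + 92 + 198 + 328).

653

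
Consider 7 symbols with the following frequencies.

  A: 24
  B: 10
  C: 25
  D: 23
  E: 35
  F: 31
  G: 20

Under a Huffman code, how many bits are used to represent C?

Build the tree from the bottom:
B(10) + G(20) → 30
D(23) + A(24) → 47
C(25) + 30 → 55
F(31) + E(35) → 66
47 + 55 → 102
66 + 102 → 168
C's leaf is at depth 3, giving a 3-bit codeword.

3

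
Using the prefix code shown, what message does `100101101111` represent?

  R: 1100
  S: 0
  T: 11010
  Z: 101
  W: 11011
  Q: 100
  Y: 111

Read left to right; each codeword is recognised as soon as it completes (prefix code):
  100→Q | 101→Z | 101→Z | 111→Y
Decoded message: QZZY

QZZY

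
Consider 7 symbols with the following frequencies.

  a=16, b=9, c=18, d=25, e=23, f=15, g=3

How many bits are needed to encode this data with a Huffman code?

291

Greedily combine the two least-frequent nodes:
merge g(3) and b(9): 12
merge 12 and f(15): 27
merge a(16) and c(18): 34
merge e(23) and d(25): 48
merge 27 and 34: 61
merge 48 and 61: 109
Each symbol's bit-cost is frequency × depth; summing gives 291 bits (equivalently 12 + 27 + 34 + 48 + 61 + 109).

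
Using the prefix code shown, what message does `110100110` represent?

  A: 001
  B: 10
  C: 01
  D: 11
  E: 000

DCAB

Read left to right; each codeword is recognised as soon as it completes (prefix code):
  11→D | 01→C | 001→A | 10→B
Decoded message: DCAB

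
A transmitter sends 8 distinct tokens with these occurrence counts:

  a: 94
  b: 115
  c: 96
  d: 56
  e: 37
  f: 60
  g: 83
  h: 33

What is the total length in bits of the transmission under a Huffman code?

1677

Merge the two smallest weights repeatedly:
merge h(33) and e(37): 70
merge d(56) and f(60): 116
merge 70 and g(83): 153
merge a(94) and c(96): 190
merge b(115) and 116: 231
merge 153 and 190: 343
merge 231 and 343: 574
The encoded length is the sum of every internal node's weight: 70 + 116 + 153 + 190 + 231 + 343 + 574 = 1677 bits.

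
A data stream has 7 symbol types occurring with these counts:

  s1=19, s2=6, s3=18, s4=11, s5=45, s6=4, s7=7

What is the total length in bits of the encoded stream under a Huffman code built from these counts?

267

Greedily combine the two least-frequent nodes:
s6(4) + s2(6) → 10
s7(7) + 10 → 17
s4(11) + 17 → 28
s3(18) + s1(19) → 37
28 + 37 → 65
s5(45) + 65 → 110
The encoded length is the sum of every internal node's weight: 10 + 17 + 28 + 37 + 65 + 110 = 267 bits.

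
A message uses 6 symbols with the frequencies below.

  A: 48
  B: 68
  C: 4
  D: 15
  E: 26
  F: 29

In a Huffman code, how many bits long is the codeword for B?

2

Repeatedly merge the two smallest:
C(4) + D(15) → 19
19 + E(26) → 45
F(29) + 45 → 74
A(48) + B(68) → 116
74 + 116 → 190
The subtree containing B is merged 2 times, so code length = 2.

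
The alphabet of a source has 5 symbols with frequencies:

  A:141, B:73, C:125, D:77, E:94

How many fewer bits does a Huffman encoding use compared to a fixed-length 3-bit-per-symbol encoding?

Fixed-length: 3 bits × 510 symbols = 1530 bits.
Huffman merges:
combine B(73), D(77) → 150
combine E(94), C(125) → 219
combine A(141), 150 → 291
combine 219, 291 → 510
Huffman total = 150 + 219 + 291 + 510 = 1170 bits.
Saving = 1530 − 1170 = 360 bits.

360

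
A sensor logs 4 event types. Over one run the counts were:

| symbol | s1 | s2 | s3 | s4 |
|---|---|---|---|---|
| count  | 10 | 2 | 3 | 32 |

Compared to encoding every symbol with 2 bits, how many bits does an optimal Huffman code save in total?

Fixed-length: 2 bits × 47 symbols = 94 bits.
Huffman merges:
combine s2(2), s3(3) → 5
combine 5, s1(10) → 15
combine 15, s4(32) → 47
Huffman total = 5 + 15 + 47 = 67 bits.
Saving = 94 − 67 = 27 bits.

27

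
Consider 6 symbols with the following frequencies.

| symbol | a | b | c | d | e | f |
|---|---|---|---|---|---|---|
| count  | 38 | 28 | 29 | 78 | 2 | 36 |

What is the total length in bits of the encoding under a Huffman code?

507

Build the Huffman tree bottom-up:
combine e(2), b(28) → 30
combine c(29), 30 → 59
combine f(36), a(38) → 74
combine 59, 74 → 133
combine d(78), 133 → 211
The encoded length is the sum of every internal node's weight: 30 + 59 + 74 + 133 + 211 = 507 bits.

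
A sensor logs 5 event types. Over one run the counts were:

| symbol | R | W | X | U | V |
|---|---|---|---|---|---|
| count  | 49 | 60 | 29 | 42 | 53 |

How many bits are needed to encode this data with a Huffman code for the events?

537

Merge the two smallest weights repeatedly:
X(29) + U(42) → 71
R(49) + V(53) → 102
W(60) + 71 → 131
102 + 131 → 233
Each symbol's bit-cost is frequency × depth; summing gives 537 bits (equivalently 71 + 102 + 131 + 233).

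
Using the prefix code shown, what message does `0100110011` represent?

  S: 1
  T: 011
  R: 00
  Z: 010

ZTRSS

Read left to right; each codeword is recognised as soon as it completes (prefix code):
  010→Z | 011→T | 00→R | 1→S | 1→S
Decoded message: ZTRSS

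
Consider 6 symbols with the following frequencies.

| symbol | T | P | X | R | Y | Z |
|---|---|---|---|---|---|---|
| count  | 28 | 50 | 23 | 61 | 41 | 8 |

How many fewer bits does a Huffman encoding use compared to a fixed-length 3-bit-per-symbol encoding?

Fixed-length: 3 bits × 211 symbols = 633 bits.
Huffman merges:
combine Z(8), X(23) → 31
combine T(28), 31 → 59
combine Y(41), P(50) → 91
combine 59, R(61) → 120
combine 91, 120 → 211
Huffman total = 31 + 59 + 91 + 120 + 211 = 512 bits.
Saving = 633 − 512 = 121 bits.

121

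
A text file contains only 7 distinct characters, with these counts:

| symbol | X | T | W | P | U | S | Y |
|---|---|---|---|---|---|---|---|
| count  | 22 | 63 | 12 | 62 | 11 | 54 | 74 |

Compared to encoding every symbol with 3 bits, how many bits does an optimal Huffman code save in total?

131

Fixed-length: 3 bits × 298 symbols = 894 bits.
Huffman merges:
merge U(11) and W(12): 23
merge X(22) and 23: 45
merge 45 and S(54): 99
merge P(62) and T(63): 125
merge Y(74) and 99: 173
merge 125 and 173: 298
Huffman total = 23 + 45 + 99 + 125 + 173 + 298 = 763 bits.
Saving = 894 − 763 = 131 bits.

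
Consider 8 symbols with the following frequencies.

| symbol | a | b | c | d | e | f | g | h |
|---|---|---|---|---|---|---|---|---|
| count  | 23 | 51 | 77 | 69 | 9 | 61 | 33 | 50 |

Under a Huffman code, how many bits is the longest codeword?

5

Merge the two lowest-weight nodes at each step:
e(9) + a(23) → 32
32 + g(33) → 65
h(50) + b(51) → 101
f(61) + 65 → 126
d(69) + c(77) → 146
101 + 126 → 227
146 + 227 → 373
The first pair merged (e, a) ends up deepest, at depth 5.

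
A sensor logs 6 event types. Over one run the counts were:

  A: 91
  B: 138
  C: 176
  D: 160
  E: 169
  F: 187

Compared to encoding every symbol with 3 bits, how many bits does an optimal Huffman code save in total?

363

Fixed-length: 3 bits × 921 symbols = 2763 bits.
Huffman merges:
merge A(91) and B(138): 229
merge D(160) and E(169): 329
merge C(176) and F(187): 363
merge 229 and 329: 558
merge 363 and 558: 921
Huffman total = 229 + 329 + 363 + 558 + 921 = 2400 bits.
Saving = 2763 − 2400 = 363 bits.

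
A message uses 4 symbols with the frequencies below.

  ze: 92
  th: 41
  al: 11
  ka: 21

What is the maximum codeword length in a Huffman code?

3

Merge the two lowest-weight nodes at each step:
combine al(11), ka(21) → 32
combine 32, th(41) → 73
combine 73, ze(92) → 165
Maximum depth reached is 3.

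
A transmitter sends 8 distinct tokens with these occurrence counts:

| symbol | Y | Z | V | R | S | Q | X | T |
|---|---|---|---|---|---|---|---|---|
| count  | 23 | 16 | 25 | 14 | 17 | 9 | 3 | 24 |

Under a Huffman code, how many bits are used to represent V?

Huffman merges, smallest pair first:
combine X(3), Q(9) → 12
combine 12, R(14) → 26
combine Z(16), S(17) → 33
combine Y(23), T(24) → 47
combine V(25), 26 → 51
combine 33, 47 → 80
combine 51, 80 → 131
The subtree containing V is merged 2 times, so code length = 2.

2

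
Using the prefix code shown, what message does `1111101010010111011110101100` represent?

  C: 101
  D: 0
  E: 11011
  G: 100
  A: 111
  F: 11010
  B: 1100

Read left to right; each codeword is recognised as soon as it completes (prefix code):
  111→A | 11010→F | 100→G | 101→C | 11011→E | 11010→F | 1100→B
Decoded message: AFGCEFB

AFGCEFB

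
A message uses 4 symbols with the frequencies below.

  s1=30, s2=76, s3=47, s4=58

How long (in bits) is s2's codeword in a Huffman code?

Build the tree from the bottom:
combine s1(30), s3(47) → 77
combine s4(58), s2(76) → 134
combine 77, 134 → 211
s2's leaf is at depth 2, giving a 2-bit codeword.

2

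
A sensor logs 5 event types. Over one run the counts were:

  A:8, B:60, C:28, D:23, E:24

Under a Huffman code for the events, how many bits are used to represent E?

3

Huffman merges, smallest pair first:
merge A(8) and D(23): 31
merge E(24) and C(28): 52
merge 31 and 52: 83
merge B(60) and 83: 143
E's leaf is at depth 3, giving a 3-bit codeword.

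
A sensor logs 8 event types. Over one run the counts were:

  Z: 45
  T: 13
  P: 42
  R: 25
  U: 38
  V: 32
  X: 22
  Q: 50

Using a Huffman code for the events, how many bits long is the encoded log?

Build the Huffman tree bottom-up:
combine T(13), X(22) → 35
combine R(25), V(32) → 57
combine 35, U(38) → 73
combine P(42), Z(45) → 87
combine Q(50), 57 → 107
combine 73, 87 → 160
combine 107, 160 → 267
The encoded length is the sum of every internal node's weight: 35 + 57 + 73 + 87 + 107 + 160 + 267 = 786 bits.

786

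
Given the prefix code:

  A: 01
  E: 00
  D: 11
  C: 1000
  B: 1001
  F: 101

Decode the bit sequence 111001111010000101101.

Read left to right; each codeword is recognised as soon as it completes (prefix code):
  11→D | 1001→B | 11→D | 101→F | 00→E | 00→E | 101→F | 101→F
Decoded message: DBDFEEFF

DBDFEEFF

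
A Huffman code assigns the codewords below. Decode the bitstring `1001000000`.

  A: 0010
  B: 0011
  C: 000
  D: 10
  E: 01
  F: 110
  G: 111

DECC

Read left to right; each codeword is recognised as soon as it completes (prefix code):
  10→D | 01→E | 000→C | 000→C
Decoded message: DECC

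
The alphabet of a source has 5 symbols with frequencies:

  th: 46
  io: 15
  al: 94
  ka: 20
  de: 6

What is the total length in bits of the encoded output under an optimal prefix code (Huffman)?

Build the Huffman tree bottom-up:
merge de(6) and io(15): 21
merge ka(20) and 21: 41
merge 41 and th(46): 87
merge 87 and al(94): 181
The encoded length is the sum of every internal node's weight: 21 + 41 + 87 + 181 = 330 bits.

330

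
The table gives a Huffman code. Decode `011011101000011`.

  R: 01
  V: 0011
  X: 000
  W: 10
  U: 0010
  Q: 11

RWQWWXQ

Read left to right; each codeword is recognised as soon as it completes (prefix code):
  01→R | 10→W | 11→Q | 10→W | 10→W | 000→X | 11→Q
Decoded message: RWQWWXQ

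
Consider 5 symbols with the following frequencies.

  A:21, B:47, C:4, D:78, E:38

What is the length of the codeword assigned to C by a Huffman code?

Repeatedly merge the two smallest:
merge C(4) and A(21): 25
merge 25 and E(38): 63
merge B(47) and 63: 110
merge D(78) and 110: 188
The subtree containing C is merged 4 times, so code length = 4.

4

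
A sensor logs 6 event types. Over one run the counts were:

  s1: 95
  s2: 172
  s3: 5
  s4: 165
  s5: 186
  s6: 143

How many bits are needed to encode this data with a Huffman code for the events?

Merge the two smallest weights repeatedly:
s3(5) + s1(95) → 100
100 + s6(143) → 243
s4(165) + s2(172) → 337
s5(186) + 243 → 429
337 + 429 → 766
Each symbol's bit-cost is frequency × depth; summing gives 1875 bits (equivalently 100 + 243 + 337 + 429 + 766).

1875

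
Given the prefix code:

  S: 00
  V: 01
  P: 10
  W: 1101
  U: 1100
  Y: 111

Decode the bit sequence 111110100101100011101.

Read left to right; each codeword is recognised as soon as it completes (prefix code):
  111→Y | 1101→W | 00→S | 10→P | 1100→U | 01→V | 1101→W
Decoded message: YWSPUVW

YWSPUVW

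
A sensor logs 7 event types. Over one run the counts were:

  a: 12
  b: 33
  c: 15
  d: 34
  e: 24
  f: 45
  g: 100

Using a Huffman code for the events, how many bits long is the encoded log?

667

Build the Huffman tree bottom-up:
a(12) + c(15) → 27
e(24) + 27 → 51
b(33) + d(34) → 67
f(45) + 51 → 96
67 + 96 → 163
g(100) + 163 → 263
Total encoded bits = sum of merged weights = 27 + 51 + 67 + 96 + 163 + 263 = 667.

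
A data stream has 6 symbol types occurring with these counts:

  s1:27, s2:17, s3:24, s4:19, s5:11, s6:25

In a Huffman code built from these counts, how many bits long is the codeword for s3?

Build the tree from the bottom:
s5(11) + s2(17) → 28
s4(19) + s3(24) → 43
s6(25) + s1(27) → 52
28 + 43 → 71
52 + 71 → 123
The subtree containing s3 is merged 3 times, so code length = 3.

3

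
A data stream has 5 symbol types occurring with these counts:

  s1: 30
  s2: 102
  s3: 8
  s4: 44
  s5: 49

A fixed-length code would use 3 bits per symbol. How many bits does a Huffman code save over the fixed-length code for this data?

Fixed-length: 3 bits × 233 symbols = 699 bits.
Huffman merges:
s3(8) + s1(30) → 38
38 + s4(44) → 82
s5(49) + 82 → 131
s2(102) + 131 → 233
Huffman total = 38 + 82 + 131 + 233 = 484 bits.
Saving = 699 − 484 = 215 bits.

215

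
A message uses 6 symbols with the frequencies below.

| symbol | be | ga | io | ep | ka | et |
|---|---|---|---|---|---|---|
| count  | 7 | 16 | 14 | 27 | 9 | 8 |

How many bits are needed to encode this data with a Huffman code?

200

Merge the two smallest weights repeatedly:
merge be(7) and et(8): 15
merge ka(9) and io(14): 23
merge 15 and ga(16): 31
merge 23 and ep(27): 50
merge 31 and 50: 81
Each symbol's bit-cost is frequency × depth; summing gives 200 bits (equivalently 15 + 23 + 31 + 50 + 81).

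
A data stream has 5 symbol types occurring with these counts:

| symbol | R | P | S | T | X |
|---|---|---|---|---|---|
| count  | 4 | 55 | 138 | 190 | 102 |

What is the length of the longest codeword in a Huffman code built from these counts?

Merge the two lowest-weight nodes at each step:
merge R(4) and P(55): 59
merge 59 and X(102): 161
merge S(138) and 161: 299
merge T(190) and 299: 489
Maximum depth reached is 4.

4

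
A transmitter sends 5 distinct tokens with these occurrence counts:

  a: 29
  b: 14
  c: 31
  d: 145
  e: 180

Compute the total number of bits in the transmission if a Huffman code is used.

Greedily combine the two least-frequent nodes:
combine b(14), a(29) → 43
combine c(31), 43 → 74
combine 74, d(145) → 219
combine e(180), 219 → 399
The encoded length is the sum of every internal node's weight: 43 + 74 + 219 + 399 = 735 bits.

735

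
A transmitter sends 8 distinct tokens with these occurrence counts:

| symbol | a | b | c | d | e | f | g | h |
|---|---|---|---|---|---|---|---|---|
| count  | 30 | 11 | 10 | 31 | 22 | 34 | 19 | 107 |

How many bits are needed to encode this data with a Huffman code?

691

Greedily combine the two least-frequent nodes:
c(10) + b(11) → 21
g(19) + 21 → 40
e(22) + a(30) → 52
d(31) + f(34) → 65
40 + 52 → 92
65 + 92 → 157
h(107) + 157 → 264
Each symbol's bit-cost is frequency × depth; summing gives 691 bits (equivalently 21 + 40 + 52 + 65 + 92 + 157 + 264).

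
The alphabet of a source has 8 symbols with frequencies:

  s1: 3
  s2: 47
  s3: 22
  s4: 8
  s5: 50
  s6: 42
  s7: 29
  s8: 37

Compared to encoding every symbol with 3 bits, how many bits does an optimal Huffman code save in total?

Fixed-length: 3 bits × 238 symbols = 714 bits.
Huffman merges:
s1(3) + s4(8) → 11
11 + s3(22) → 33
s7(29) + 33 → 62
s8(37) + s6(42) → 79
s2(47) + s5(50) → 97
62 + 79 → 141
97 + 141 → 238
Huffman total = 11 + 33 + 62 + 79 + 97 + 141 + 238 = 661 bits.
Saving = 714 − 661 = 53 bits.

53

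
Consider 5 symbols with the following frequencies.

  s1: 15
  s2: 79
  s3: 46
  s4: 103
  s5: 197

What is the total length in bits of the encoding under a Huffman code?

884

Merge the two smallest weights repeatedly:
s1(15) + s3(46) → 61
61 + s2(79) → 140
s4(103) + 140 → 243
s5(197) + 243 → 440
Each symbol's bit-cost is frequency × depth; summing gives 884 bits (equivalently 61 + 140 + 243 + 440).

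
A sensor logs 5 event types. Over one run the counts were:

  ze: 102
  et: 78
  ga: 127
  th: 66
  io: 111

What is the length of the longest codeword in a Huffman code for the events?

Merge the two lowest-weight nodes at each step:
merge th(66) and et(78): 144
merge ze(102) and io(111): 213
merge ga(127) and 144: 271
merge 213 and 271: 484
Maximum depth reached is 3.

3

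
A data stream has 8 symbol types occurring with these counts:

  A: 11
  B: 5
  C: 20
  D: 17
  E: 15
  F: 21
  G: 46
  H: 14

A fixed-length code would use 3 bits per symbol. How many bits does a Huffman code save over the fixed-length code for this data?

Fixed-length: 3 bits × 149 symbols = 447 bits.
Huffman merges:
B(5) + A(11) → 16
H(14) + E(15) → 29
16 + D(17) → 33
C(20) + F(21) → 41
29 + 33 → 62
41 + G(46) → 87
62 + 87 → 149
Huffman total = 16 + 29 + 33 + 41 + 62 + 87 + 149 = 417 bits.
Saving = 447 − 417 = 30 bits.

30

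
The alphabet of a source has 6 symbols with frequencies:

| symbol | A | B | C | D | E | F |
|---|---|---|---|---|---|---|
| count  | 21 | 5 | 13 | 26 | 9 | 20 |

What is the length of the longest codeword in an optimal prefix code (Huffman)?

Merge the two lowest-weight nodes at each step:
merge B(5) and E(9): 14
merge C(13) and 14: 27
merge F(20) and A(21): 41
merge D(26) and 27: 53
merge 41 and 53: 94
Maximum depth reached is 4.

4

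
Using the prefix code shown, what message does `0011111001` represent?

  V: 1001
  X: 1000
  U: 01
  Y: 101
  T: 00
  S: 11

Read left to right; each codeword is recognised as soon as it completes (prefix code):
  00→T | 11→S | 11→S | 1001→V
Decoded message: TSSV

TSSV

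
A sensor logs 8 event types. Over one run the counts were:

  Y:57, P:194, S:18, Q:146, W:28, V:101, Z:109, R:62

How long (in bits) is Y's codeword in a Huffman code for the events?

Repeatedly merge the two smallest:
S(18) + W(28) → 46
46 + Y(57) → 103
R(62) + V(101) → 163
103 + Z(109) → 212
Q(146) + 163 → 309
P(194) + 212 → 406
309 + 406 → 715
Y sits 4 levels below the root, so its codeword is 4 bits.

4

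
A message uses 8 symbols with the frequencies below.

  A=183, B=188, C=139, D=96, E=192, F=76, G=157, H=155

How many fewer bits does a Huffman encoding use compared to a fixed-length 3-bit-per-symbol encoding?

20

Fixed-length: 3 bits × 1186 symbols = 3558 bits.
Huffman merges:
F(76) + D(96) → 172
C(139) + H(155) → 294
G(157) + 172 → 329
A(183) + B(188) → 371
E(192) + 294 → 486
329 + 371 → 700
486 + 700 → 1186
Huffman total = 172 + 294 + 329 + 371 + 486 + 700 + 1186 = 3538 bits.
Saving = 3558 − 3538 = 20 bits.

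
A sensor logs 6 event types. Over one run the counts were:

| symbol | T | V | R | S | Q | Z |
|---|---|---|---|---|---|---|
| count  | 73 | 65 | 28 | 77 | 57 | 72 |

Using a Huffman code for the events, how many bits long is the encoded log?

Greedily combine the two least-frequent nodes:
merge R(28) and Q(57): 85
merge V(65) and Z(72): 137
merge T(73) and S(77): 150
merge 85 and 137: 222
merge 150 and 222: 372
The encoded length is the sum of every internal node's weight: 85 + 137 + 150 + 222 + 372 = 966 bits.

966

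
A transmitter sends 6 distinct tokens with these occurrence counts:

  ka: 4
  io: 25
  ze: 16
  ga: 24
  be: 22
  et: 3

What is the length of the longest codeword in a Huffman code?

Merge the two lowest-weight nodes at each step:
merge et(3) and ka(4): 7
merge 7 and ze(16): 23
merge be(22) and 23: 45
merge ga(24) and io(25): 49
merge 45 and 49: 94
Maximum depth reached is 4.

4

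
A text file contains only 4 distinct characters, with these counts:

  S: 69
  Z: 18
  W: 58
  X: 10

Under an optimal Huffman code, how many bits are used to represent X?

3

Huffman merges, smallest pair first:
X(10) + Z(18) → 28
28 + W(58) → 86
S(69) + 86 → 155
X sits 3 levels below the root, so its codeword is 3 bits.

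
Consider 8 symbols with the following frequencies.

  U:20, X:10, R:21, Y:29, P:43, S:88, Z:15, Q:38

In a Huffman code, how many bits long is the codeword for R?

Build the tree from the bottom:
X(10) + Z(15) → 25
U(20) + R(21) → 41
25 + Y(29) → 54
Q(38) + 41 → 79
P(43) + 54 → 97
79 + S(88) → 167
97 + 167 → 264
R sits 4 levels below the root, so its codeword is 4 bits.

4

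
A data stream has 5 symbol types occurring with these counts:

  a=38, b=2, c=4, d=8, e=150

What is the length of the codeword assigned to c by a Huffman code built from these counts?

4

Build the tree from the bottom:
merge b(2) and c(4): 6
merge 6 and d(8): 14
merge 14 and a(38): 52
merge 52 and e(150): 202
c's leaf is at depth 4, giving a 4-bit codeword.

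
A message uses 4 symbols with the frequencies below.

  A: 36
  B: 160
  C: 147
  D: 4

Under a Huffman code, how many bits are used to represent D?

Build the tree from the bottom:
combine D(4), A(36) → 40
combine 40, C(147) → 187
combine B(160), 187 → 347
The subtree containing D is merged 3 times, so code length = 3.

3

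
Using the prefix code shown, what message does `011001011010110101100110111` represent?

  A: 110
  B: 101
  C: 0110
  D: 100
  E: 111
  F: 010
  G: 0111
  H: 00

Read left to right; each codeword is recognised as soon as it completes (prefix code):
  0110→C | 010→F | 110→A | 101→B | 101→B | 0110→C | 0110→C | 111→E
Decoded message: CFABBCCE

CFABBCCE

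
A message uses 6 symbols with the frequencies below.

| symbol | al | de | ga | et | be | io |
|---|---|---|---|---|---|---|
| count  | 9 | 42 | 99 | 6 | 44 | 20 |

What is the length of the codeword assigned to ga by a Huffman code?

Repeatedly merge the two smallest:
et(6) + al(9) → 15
15 + io(20) → 35
35 + de(42) → 77
be(44) + 77 → 121
ga(99) + 121 → 220
ga is merged only at the final step, so code length = 1.

1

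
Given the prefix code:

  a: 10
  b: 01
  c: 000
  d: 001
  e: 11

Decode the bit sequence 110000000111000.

eccbec

Read left to right; each codeword is recognised as soon as it completes (prefix code):
  11→e | 000→c | 000→c | 01→b | 11→e | 000→c
Decoded message: eccbec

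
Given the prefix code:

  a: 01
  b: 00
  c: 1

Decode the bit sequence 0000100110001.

bbcbccba

Read left to right; each codeword is recognised as soon as it completes (prefix code):
  00→b | 00→b | 1→c | 00→b | 1→c | 1→c | 00→b | 01→a
Decoded message: bbcbccba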